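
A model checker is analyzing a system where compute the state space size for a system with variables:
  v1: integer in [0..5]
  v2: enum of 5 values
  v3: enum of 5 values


State space = product of domain sizes of all variables.
Domain sizes:
  v1 (integer in [0..5]): 6
  v2 (enum of 5 values): 5
  v3 (enum of 5 values): 5
Product = 6 * 5 * 5 = 150

150


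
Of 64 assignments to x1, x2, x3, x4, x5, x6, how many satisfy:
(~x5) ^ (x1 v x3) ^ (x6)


CNF with 3 clauses over 6 vars (64 assignments).
An assignment satisfies CNF iff every clause has >=1 true literal.
Check each row (bits = x1,x2,x3,x4,x5,x6; clause T/F shown):
  row 0 [000000]: clauses=TFF -> 0
  row 1 [000001]: clauses=TFT -> 0
  row 2 [000010]: clauses=FFF -> 0
  row 3 [000011]: clauses=FFT -> 0
  row 4 [000100]: clauses=TFF -> 0
  (every remaining row is evaluated the same way; all 64 results are listed next)
Full result column, 8 rows per line (x1,x2,x3 fixed per line; x4,x5,x6 runs 000..111 left to right):
  rows 0-7 [x1,x2,x3=000]: 00000000  (ones: 0)
  rows 8-15 [x1,x2,x3=001]: 01000100  (ones: 2)
  rows 16-23 [x1,x2,x3=010]: 00000000  (ones: 0)
  rows 24-31 [x1,x2,x3=011]: 01000100  (ones: 2)
  rows 32-39 [x1,x2,x3=100]: 01000100  (ones: 2)
  rows 40-47 [x1,x2,x3=101]: 01000100  (ones: 2)
  rows 48-55 [x1,x2,x3=110]: 01000100  (ones: 2)
  rows 56-63 [x1,x2,x3=111]: 01000100  (ones: 2)
Satisfying assignments = 0+2+0+2+2+2+2+2 = 12

12


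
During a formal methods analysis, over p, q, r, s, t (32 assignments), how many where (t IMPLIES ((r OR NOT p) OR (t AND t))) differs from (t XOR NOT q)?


F1 = (t IMPLIES ((r OR NOT p) OR (t AND t)))
F2 = (t XOR NOT q)
Evaluate both on each of 32 rows (bits = p,q,r,s,t):
  row 0 [00000]: F1=1 F2=1 -> 0
  row 1 [00001]: F1=1 F2=0 (differ) -> 1
  row 2 [00010]: F1=1 F2=1 -> 0
  row 3 [00011]: F1=1 F2=0 (differ) -> 1
  row 4 [00100]: F1=1 F2=1 -> 0
  row 5 [00101]: F1=1 F2=0 (differ) -> 1
  row 6 [00110]: F1=1 F2=1 -> 0
  row 7 [00111]: F1=1 F2=0 (differ) -> 1
  row 8 [01000]: F1=1 F2=0 (differ) -> 1
  row 9 [01001]: F1=1 F2=1 -> 0
  row 10 [01010]: F1=1 F2=0 (differ) -> 1
  row 11 [01011]: F1=1 F2=1 -> 0
  row 12 [01100]: F1=1 F2=0 (differ) -> 1
  row 13 [01101]: F1=1 F2=1 -> 0
  row 14 [01110]: F1=1 F2=0 (differ) -> 1
  row 15 [01111]: F1=1 F2=1 -> 0
  row 16 [10000]: F1=1 F2=1 -> 0
  row 17 [10001]: F1=1 F2=0 (differ) -> 1
  row 18 [10010]: F1=1 F2=1 -> 0
  row 19 [10011]: F1=1 F2=0 (differ) -> 1
  row 20 [10100]: F1=1 F2=1 -> 0
  row 21 [10101]: F1=1 F2=0 (differ) -> 1
  row 22 [10110]: F1=1 F2=1 -> 0
  row 23 [10111]: F1=1 F2=0 (differ) -> 1
  row 24 [11000]: F1=1 F2=0 (differ) -> 1
  row 25 [11001]: F1=1 F2=1 -> 0
  row 26 [11010]: F1=1 F2=0 (differ) -> 1
  row 27 [11011]: F1=1 F2=1 -> 0
  row 28 [11100]: F1=1 F2=0 (differ) -> 1
  row 29 [11101]: F1=1 F2=1 -> 0
  row 30 [11110]: F1=1 F2=0 (differ) -> 1
  row 31 [11111]: F1=1 F2=1 -> 0
Full result column, 8 rows per line (p,q fixed per line; r,s,t runs 000..111 left to right):
  rows 0-7 [p,q=00]: 01010101  (ones: 4)
  rows 8-15 [p,q=01]: 10101010  (ones: 4)
  rows 16-23 [p,q=10]: 01010101  (ones: 4)
  rows 24-31 [p,q=11]: 10101010  (ones: 4)
Disagreements = 4+4+4+4 = 16

16


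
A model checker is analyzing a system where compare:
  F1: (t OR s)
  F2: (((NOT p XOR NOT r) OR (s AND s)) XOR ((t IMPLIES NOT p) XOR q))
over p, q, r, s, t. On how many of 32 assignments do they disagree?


F1 = (t OR s)
F2 = (((NOT p XOR NOT r) OR (s AND s)) XOR ((t IMPLIES NOT p) XOR q))
Evaluate both on each of 32 rows (bits = p,q,r,s,t):
  row 0 [00000]: F1=0 F2=1 (differ) -> 1
  row 1 [00001]: F1=1 F2=1 -> 0
  row 2 [00010]: F1=1 F2=0 (differ) -> 1
  row 3 [00011]: F1=1 F2=0 (differ) -> 1
  row 4 [00100]: F1=0 F2=0 -> 0
  row 5 [00101]: F1=1 F2=0 (differ) -> 1
  row 6 [00110]: F1=1 F2=0 (differ) -> 1
  row 7 [00111]: F1=1 F2=0 (differ) -> 1
  row 8 [01000]: F1=0 F2=0 -> 0
  row 9 [01001]: F1=1 F2=0 (differ) -> 1
  row 10 [01010]: F1=1 F2=1 -> 0
  row 11 [01011]: F1=1 F2=1 -> 0
  row 12 [01100]: F1=0 F2=1 (differ) -> 1
  row 13 [01101]: F1=1 F2=1 -> 0
  row 14 [01110]: F1=1 F2=1 -> 0
  row 15 [01111]: F1=1 F2=1 -> 0
  row 16 [10000]: F1=0 F2=0 -> 0
  row 17 [10001]: F1=1 F2=1 -> 0
  row 18 [10010]: F1=1 F2=0 (differ) -> 1
  row 19 [10011]: F1=1 F2=1 -> 0
  row 20 [10100]: F1=0 F2=1 (differ) -> 1
  row 21 [10101]: F1=1 F2=0 (differ) -> 1
  row 22 [10110]: F1=1 F2=0 (differ) -> 1
  row 23 [10111]: F1=1 F2=1 -> 0
  row 24 [11000]: F1=0 F2=1 (differ) -> 1
  row 25 [11001]: F1=1 F2=0 (differ) -> 1
  row 26 [11010]: F1=1 F2=1 -> 0
  row 27 [11011]: F1=1 F2=0 (differ) -> 1
  row 28 [11100]: F1=0 F2=0 -> 0
  row 29 [11101]: F1=1 F2=1 -> 0
  row 30 [11110]: F1=1 F2=1 -> 0
  row 31 [11111]: F1=1 F2=0 (differ) -> 1
Full result column, 8 rows per line (p,q fixed per line; r,s,t runs 000..111 left to right):
  rows 0-7 [p,q=00]: 10110111  (ones: 6)
  rows 8-15 [p,q=01]: 01001000  (ones: 2)
  rows 16-23 [p,q=10]: 00101110  (ones: 4)
  rows 24-31 [p,q=11]: 11010001  (ones: 4)
Disagreements = 6+2+4+4 = 16

16


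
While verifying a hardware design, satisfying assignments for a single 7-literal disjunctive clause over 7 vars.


Step 1: Total=2^7=128
Step 2: Unsat when all 7 false: 2^0=1
Step 3: Sat=128-1=127

127


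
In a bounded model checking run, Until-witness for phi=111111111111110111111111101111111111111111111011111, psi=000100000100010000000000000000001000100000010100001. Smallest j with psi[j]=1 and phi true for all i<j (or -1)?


(phi U psi) at 0: need smallest j with psi[j]=1 and phi[i]=1 for all i in [0,j).
Scan from step 0:
  step 0: phi=1, psi=0 -> continue
  step 1: phi=1, psi=0 -> continue
  step 2: phi=1, psi=0 -> continue
  step 3: psi=1 and phi held for [0,3) -> witness found
Witness step = 3

3


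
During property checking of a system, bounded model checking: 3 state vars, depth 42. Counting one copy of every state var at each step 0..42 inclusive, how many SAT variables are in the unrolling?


BMC unrolls to depth k, creating one copy of each state var for steps 0..k.
Step count = 42 + 1 = 43 (steps 0 through 42)
Vars per step = 3
Total = 3 * 43 = 129

129


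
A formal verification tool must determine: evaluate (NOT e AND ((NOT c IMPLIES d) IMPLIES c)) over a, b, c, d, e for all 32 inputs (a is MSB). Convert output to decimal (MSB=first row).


Formula: (NOT e AND ((NOT c IMPLIES d) IMPLIES c)) over a, b, c, d, e (32 rows)
Evaluate each row (bits = a,b,c,d,e, MSB first):
  row 0 [00000]: (NOT 0 AND ((NOT 0 IMPLIES 0) IMPLIES 0)) -> 1
  row 1 [00001]: (NOT 1 AND ((NOT 0 IMPLIES 0) IMPLIES 0)) -> 0
  row 2 [00010]: (NOT 0 AND ((NOT 0 IMPLIES 1) IMPLIES 0)) -> 0
  row 3 [00011]: (NOT 1 AND ((NOT 0 IMPLIES 1) IMPLIES 0)) -> 0
  row 4 [00100]: (NOT 0 AND ((NOT 1 IMPLIES 0) IMPLIES 1)) -> 1
  row 5 [00101]: (NOT 1 AND ((NOT 1 IMPLIES 0) IMPLIES 1)) -> 0
  row 6 [00110]: (NOT 0 AND ((NOT 1 IMPLIES 1) IMPLIES 1)) -> 1
  row 7 [00111]: (NOT 1 AND ((NOT 1 IMPLIES 1) IMPLIES 1)) -> 0
  row 8 [01000]: (NOT 0 AND ((NOT 0 IMPLIES 0) IMPLIES 0)) -> 1
  row 9 [01001]: (NOT 1 AND ((NOT 0 IMPLIES 0) IMPLIES 0)) -> 0
  row 10 [01010]: (NOT 0 AND ((NOT 0 IMPLIES 1) IMPLIES 0)) -> 0
  row 11 [01011]: (NOT 1 AND ((NOT 0 IMPLIES 1) IMPLIES 0)) -> 0
  row 12 [01100]: (NOT 0 AND ((NOT 1 IMPLIES 0) IMPLIES 1)) -> 1
  row 13 [01101]: (NOT 1 AND ((NOT 1 IMPLIES 0) IMPLIES 1)) -> 0
  row 14 [01110]: (NOT 0 AND ((NOT 1 IMPLIES 1) IMPLIES 1)) -> 1
  row 15 [01111]: (NOT 1 AND ((NOT 1 IMPLIES 1) IMPLIES 1)) -> 0
  row 16 [10000]: (NOT 0 AND ((NOT 0 IMPLIES 0) IMPLIES 0)) -> 1
  row 17 [10001]: (NOT 1 AND ((NOT 0 IMPLIES 0) IMPLIES 0)) -> 0
  row 18 [10010]: (NOT 0 AND ((NOT 0 IMPLIES 1) IMPLIES 0)) -> 0
  row 19 [10011]: (NOT 1 AND ((NOT 0 IMPLIES 1) IMPLIES 0)) -> 0
  row 20 [10100]: (NOT 0 AND ((NOT 1 IMPLIES 0) IMPLIES 1)) -> 1
  row 21 [10101]: (NOT 1 AND ((NOT 1 IMPLIES 0) IMPLIES 1)) -> 0
  row 22 [10110]: (NOT 0 AND ((NOT 1 IMPLIES 1) IMPLIES 1)) -> 1
  row 23 [10111]: (NOT 1 AND ((NOT 1 IMPLIES 1) IMPLIES 1)) -> 0
  row 24 [11000]: (NOT 0 AND ((NOT 0 IMPLIES 0) IMPLIES 0)) -> 1
  row 25 [11001]: (NOT 1 AND ((NOT 0 IMPLIES 0) IMPLIES 0)) -> 0
  row 26 [11010]: (NOT 0 AND ((NOT 0 IMPLIES 1) IMPLIES 0)) -> 0
  row 27 [11011]: (NOT 1 AND ((NOT 0 IMPLIES 1) IMPLIES 0)) -> 0
  row 28 [11100]: (NOT 0 AND ((NOT 1 IMPLIES 0) IMPLIES 1)) -> 1
  row 29 [11101]: (NOT 1 AND ((NOT 1 IMPLIES 0) IMPLIES 1)) -> 0
  row 30 [11110]: (NOT 0 AND ((NOT 1 IMPLIES 1) IMPLIES 1)) -> 1
  row 31 [11111]: (NOT 1 AND ((NOT 1 IMPLIES 1) IMPLIES 1)) -> 0
Full result column, 4 rows per line (a,b,c fixed per line; d,e runs 00..11 left to right):
  rows 0-3 [a,b,c=000]: 1000  = hex 8
  rows 4-7 [a,b,c=001]: 1010  = hex A
  rows 8-11 [a,b,c=010]: 1000  = hex 8
  rows 12-15 [a,b,c=011]: 1010  = hex A
  rows 16-19 [a,b,c=100]: 1000  = hex 8
  rows 20-23 [a,b,c=101]: 1010  = hex A
  rows 24-27 [a,b,c=110]: 1000  = hex 8
  rows 28-31 [a,b,c=111]: 1010  = hex A
Output column (row 0 .. row 31) = 10001010100010101000101010001010
Output column grouped in 4s = 1000 1010 1000 1010 1000 1010 1000 1010 = 0x8A8A8A8A
Convert to decimal digit by digit (value = value*16 + digit):
  8 -> 8
  8*16 + 10 (A) = 138
  138*16 + 8 = 2216
  2216*16 + 10 (A) = 35466
  35466*16 + 8 = 567464
  567464*16 + 10 (A) = 9079434
  9079434*16 + 8 = 145270952
  145270952*16 + 10 (A) = 2324335242
Decimal = 2324335242

2324335242


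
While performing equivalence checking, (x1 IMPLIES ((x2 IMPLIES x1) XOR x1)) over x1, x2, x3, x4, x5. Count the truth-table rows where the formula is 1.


Formula: (x1 IMPLIES ((x2 IMPLIES x1) XOR x1)) over 5 vars (32 rows)
Evaluate each row (x1, x2, x3, x4, x5 as bits, MSB first):
  row 0 [00000]: (0 IMPLIES ((0 IMPLIES 0) XOR 0)) -> 1
  row 1 [00001]: (0 IMPLIES ((0 IMPLIES 0) XOR 0)) -> 1
  row 2 [00010]: (0 IMPLIES ((0 IMPLIES 0) XOR 0)) -> 1
  row 3 [00011]: (0 IMPLIES ((0 IMPLIES 0) XOR 0)) -> 1
  row 4 [00100]: (0 IMPLIES ((0 IMPLIES 0) XOR 0)) -> 1
  row 5 [00101]: (0 IMPLIES ((0 IMPLIES 0) XOR 0)) -> 1
  row 6 [00110]: (0 IMPLIES ((0 IMPLIES 0) XOR 0)) -> 1
  row 7 [00111]: (0 IMPLIES ((0 IMPLIES 0) XOR 0)) -> 1
  row 8 [01000]: (0 IMPLIES ((1 IMPLIES 0) XOR 0)) -> 1
  row 9 [01001]: (0 IMPLIES ((1 IMPLIES 0) XOR 0)) -> 1
  row 10 [01010]: (0 IMPLIES ((1 IMPLIES 0) XOR 0)) -> 1
  row 11 [01011]: (0 IMPLIES ((1 IMPLIES 0) XOR 0)) -> 1
  row 12 [01100]: (0 IMPLIES ((1 IMPLIES 0) XOR 0)) -> 1
  row 13 [01101]: (0 IMPLIES ((1 IMPLIES 0) XOR 0)) -> 1
  row 14 [01110]: (0 IMPLIES ((1 IMPLIES 0) XOR 0)) -> 1
  row 15 [01111]: (0 IMPLIES ((1 IMPLIES 0) XOR 0)) -> 1
  row 16 [10000]: (1 IMPLIES ((0 IMPLIES 1) XOR 1)) -> 0
  row 17 [10001]: (1 IMPLIES ((0 IMPLIES 1) XOR 1)) -> 0
  row 18 [10010]: (1 IMPLIES ((0 IMPLIES 1) XOR 1)) -> 0
  row 19 [10011]: (1 IMPLIES ((0 IMPLIES 1) XOR 1)) -> 0
  row 20 [10100]: (1 IMPLIES ((0 IMPLIES 1) XOR 1)) -> 0
  row 21 [10101]: (1 IMPLIES ((0 IMPLIES 1) XOR 1)) -> 0
  row 22 [10110]: (1 IMPLIES ((0 IMPLIES 1) XOR 1)) -> 0
  row 23 [10111]: (1 IMPLIES ((0 IMPLIES 1) XOR 1)) -> 0
  row 24 [11000]: (1 IMPLIES ((1 IMPLIES 1) XOR 1)) -> 0
  row 25 [11001]: (1 IMPLIES ((1 IMPLIES 1) XOR 1)) -> 0
  row 26 [11010]: (1 IMPLIES ((1 IMPLIES 1) XOR 1)) -> 0
  row 27 [11011]: (1 IMPLIES ((1 IMPLIES 1) XOR 1)) -> 0
  row 28 [11100]: (1 IMPLIES ((1 IMPLIES 1) XOR 1)) -> 0
  row 29 [11101]: (1 IMPLIES ((1 IMPLIES 1) XOR 1)) -> 0
  row 30 [11110]: (1 IMPLIES ((1 IMPLIES 1) XOR 1)) -> 0
  row 31 [11111]: (1 IMPLIES ((1 IMPLIES 1) XOR 1)) -> 0
Full result column, 8 rows per line (x1,x2 fixed per line; x3,x4,x5 runs 000..111 left to right):
  rows 0-7 [x1,x2=00]: 11111111  (ones: 8)
  rows 8-15 [x1,x2=01]: 11111111  (ones: 8)
  rows 16-23 [x1,x2=10]: 00000000  (ones: 0)
  rows 24-31 [x1,x2=11]: 00000000  (ones: 0)
Count of 1-rows = 8+8+0+0 = 16

16


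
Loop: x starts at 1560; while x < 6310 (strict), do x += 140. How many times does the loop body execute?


Step 1: x goes from 1560 toward 6310 by 140; the body runs while x<6310, so iterations = ceil((bound-start)/step)
Step 2: Distance=4750
Step 3: ceil(4750/140)=34

34


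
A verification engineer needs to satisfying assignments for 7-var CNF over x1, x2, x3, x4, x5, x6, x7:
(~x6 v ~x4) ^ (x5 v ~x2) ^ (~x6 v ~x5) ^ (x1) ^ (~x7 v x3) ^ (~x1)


CNF with 6 clauses over 7 vars (128 assignments).
An assignment satisfies CNF iff every clause has >=1 true literal.
Check each row (bits = x1,x2,x3,x4,x5,x6,x7; clause T/F shown):
  row 0 [0000000]: clauses=TTTFTT -> 0
  row 1 [0000001]: clauses=TTTFFT -> 0
  row 2 [0000010]: clauses=TTTFTT -> 0
  row 3 [0000011]: clauses=TTTFFT -> 0
  row 4 [0000100]: clauses=TTTFTT -> 0
  (every remaining row is evaluated the same way; all 128 results are listed next)
Full result column, 8 rows per line (x1,x2,x3,x4 fixed per line; x5,x6,x7 runs 000..111 left to right):
  rows 0-7 [x1,x2,x3,x4=0000]: 00000000  (ones: 0)
  rows 8-15 [x1,x2,x3,x4=0001]: 00000000  (ones: 0)
  rows 16-23 [x1,x2,x3,x4=0010]: 00000000  (ones: 0)
  rows 24-31 [x1,x2,x3,x4=0011]: 00000000  (ones: 0)
  rows 32-39 [x1,x2,x3,x4=0100]: 00000000  (ones: 0)
  rows 40-47 [x1,x2,x3,x4=0101]: 00000000  (ones: 0)
  rows 48-55 [x1,x2,x3,x4=0110]: 00000000  (ones: 0)
  rows 56-63 [x1,x2,x3,x4=0111]: 00000000  (ones: 0)
  rows 64-71 [x1,x2,x3,x4=1000]: 00000000  (ones: 0)
  rows 72-79 [x1,x2,x3,x4=1001]: 00000000  (ones: 0)
  rows 80-87 [x1,x2,x3,x4=1010]: 00000000  (ones: 0)
  rows 88-95 [x1,x2,x3,x4=1011]: 00000000  (ones: 0)
  rows 96-103 [x1,x2,x3,x4=1100]: 00000000  (ones: 0)
  rows 104-111 [x1,x2,x3,x4=1101]: 00000000  (ones: 0)
  rows 112-119 [x1,x2,x3,x4=1110]: 00000000  (ones: 0)
  rows 120-127 [x1,x2,x3,x4=1111]: 00000000  (ones: 0)
Satisfying assignments = 0+0+0+0+0+0+0+0+0+0+0+0+0+0+0+0 = 0

0


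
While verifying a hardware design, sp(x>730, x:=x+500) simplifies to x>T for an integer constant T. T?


Formula: sp(P, x:=E) = exists old_x. (x = E[old_x/x]) AND P[old_x/x] (old_x is the value of x before the assignment; eliminate old_x by solving x = E[old_x/x] for old_x)
Step 1: Precondition P: x>730, i.e. old_x > 730
Step 2: Assignment gives x = old_x + 500, so old_x = x - 500
Step 3: Substitute into P: x - 500 > 730
Step 4: Simplify: x > 730+500 = 1230

1230


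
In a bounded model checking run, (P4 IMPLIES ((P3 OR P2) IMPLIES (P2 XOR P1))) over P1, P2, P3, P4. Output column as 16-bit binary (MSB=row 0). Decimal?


Formula: (P4 IMPLIES ((P3 OR P2) IMPLIES (P2 XOR P1))) over P1, P2, P3, P4 (16 rows)
Evaluate each row (bits = P1,P2,P3,P4, MSB first):
  row 0 [0000]: (0 IMPLIES ((0 OR 0) IMPLIES (0 XOR 0))) -> 1
  row 1 [0001]: (1 IMPLIES ((0 OR 0) IMPLIES (0 XOR 0))) -> 1
  row 2 [0010]: (0 IMPLIES ((1 OR 0) IMPLIES (0 XOR 0))) -> 1
  row 3 [0011]: (1 IMPLIES ((1 OR 0) IMPLIES (0 XOR 0))) -> 0
  row 4 [0100]: (0 IMPLIES ((0 OR 1) IMPLIES (1 XOR 0))) -> 1
  row 5 [0101]: (1 IMPLIES ((0 OR 1) IMPLIES (1 XOR 0))) -> 1
  row 6 [0110]: (0 IMPLIES ((1 OR 1) IMPLIES (1 XOR 0))) -> 1
  row 7 [0111]: (1 IMPLIES ((1 OR 1) IMPLIES (1 XOR 0))) -> 1
  row 8 [1000]: (0 IMPLIES ((0 OR 0) IMPLIES (0 XOR 1))) -> 1
  row 9 [1001]: (1 IMPLIES ((0 OR 0) IMPLIES (0 XOR 1))) -> 1
  row 10 [1010]: (0 IMPLIES ((1 OR 0) IMPLIES (0 XOR 1))) -> 1
  row 11 [1011]: (1 IMPLIES ((1 OR 0) IMPLIES (0 XOR 1))) -> 1
  row 12 [1100]: (0 IMPLIES ((0 OR 1) IMPLIES (1 XOR 1))) -> 1
  row 13 [1101]: (1 IMPLIES ((0 OR 1) IMPLIES (1 XOR 1))) -> 0
  row 14 [1110]: (0 IMPLIES ((1 OR 1) IMPLIES (1 XOR 1))) -> 1
  row 15 [1111]: (1 IMPLIES ((1 OR 1) IMPLIES (1 XOR 1))) -> 0
Full result column, 4 rows per line (P1,P2 fixed per line; P3,P4 runs 00..11 left to right):
  rows 0-3 [P1,P2=00]: 1110  = hex E
  rows 4-7 [P1,P2=01]: 1111  = hex F
  rows 8-11 [P1,P2=10]: 1111  = hex F
  rows 12-15 [P1,P2=11]: 1010  = hex A
Output column (row 0 .. row 15) = 1110111111111010
Output column grouped in 4s = 1110 1111 1111 1010 = 0xEFFA
Convert to decimal digit by digit (value = value*16 + digit):
  E -> 14
  14*16 + 15 (F) = 239
  239*16 + 15 (F) = 3839
  3839*16 + 10 (A) = 61434
Decimal = 61434

61434


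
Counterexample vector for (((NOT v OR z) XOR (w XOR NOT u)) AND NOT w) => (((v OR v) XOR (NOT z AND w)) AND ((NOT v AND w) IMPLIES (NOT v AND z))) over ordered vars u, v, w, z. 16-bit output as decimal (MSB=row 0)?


F1 = (((NOT v OR z) XOR (w XOR NOT u)) AND NOT w)
F2 = (((v OR v) XOR (NOT z AND w)) AND ((NOT v AND w) IMPLIES (NOT v AND z)))
Counterexample to F1=>F2 is where F1=1 and F2=0.
Evaluate each row (bits = u,v,w,z, MSB first):
  row 0 [0000]: F1=0 F2=0 -> F1&~F2 -> 0
  row 1 [0001]: F1=0 F2=0 -> F1&~F2 -> 0
  row 2 [0010]: F1=0 F2=0 -> F1&~F2 -> 0
  row 3 [0011]: F1=0 F2=0 -> F1&~F2 -> 0
  row 4 [0100]: F1=1 F2=1 -> F1&~F2 -> 0
  row 5 [0101]: F1=0 F2=1 -> F1&~F2 -> 0
  row 6 [0110]: F1=0 F2=0 -> F1&~F2 -> 0
  row 7 [0111]: F1=0 F2=1 -> F1&~F2 -> 0
  row 8 [1000]: F1=1 F2=0 -> F1&~F2 -> 1
  row 9 [1001]: F1=1 F2=0 -> F1&~F2 -> 1
  row 10 [1010]: F1=0 F2=0 -> F1&~F2 -> 0
  row 11 [1011]: F1=0 F2=0 -> F1&~F2 -> 0
  row 12 [1100]: F1=0 F2=1 -> F1&~F2 -> 0
  row 13 [1101]: F1=1 F2=1 -> F1&~F2 -> 0
  row 14 [1110]: F1=0 F2=0 -> F1&~F2 -> 0
  row 15 [1111]: F1=0 F2=1 -> F1&~F2 -> 0
Full result column, 4 rows per line (u,v fixed per line; w,z runs 00..11 left to right):
  rows 0-3 [u,v=00]: 0000  = hex 0
  rows 4-7 [u,v=01]: 0000  = hex 0
  rows 8-11 [u,v=10]: 1100  = hex C
  rows 12-15 [u,v=11]: 0000  = hex 0
Counterexample vector (row 0 .. row 15) = 0000000011000000
Output column grouped in 4s = 0000 0000 1100 0000 = 0x00C0
Convert to decimal digit by digit (value = value*16 + digit):
  0 -> 0
  0*16 + 0 = 0
  0*16 + 12 (C) = 12
  12*16 + 0 = 192
Decimal = 192

192


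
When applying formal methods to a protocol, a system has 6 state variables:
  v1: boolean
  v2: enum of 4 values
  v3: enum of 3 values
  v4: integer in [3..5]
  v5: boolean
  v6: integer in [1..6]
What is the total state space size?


State space = product of domain sizes of all variables.
Domain sizes:
  v1 (boolean): 2
  v2 (enum of 4 values): 4
  v3 (enum of 3 values): 3
  v4 (integer in [3..5]): 3
  v5 (boolean): 2
  v6 (integer in [1..6]): 6
Product = 2 * 4 * 3 * 3 * 2 * 6 = 864

864


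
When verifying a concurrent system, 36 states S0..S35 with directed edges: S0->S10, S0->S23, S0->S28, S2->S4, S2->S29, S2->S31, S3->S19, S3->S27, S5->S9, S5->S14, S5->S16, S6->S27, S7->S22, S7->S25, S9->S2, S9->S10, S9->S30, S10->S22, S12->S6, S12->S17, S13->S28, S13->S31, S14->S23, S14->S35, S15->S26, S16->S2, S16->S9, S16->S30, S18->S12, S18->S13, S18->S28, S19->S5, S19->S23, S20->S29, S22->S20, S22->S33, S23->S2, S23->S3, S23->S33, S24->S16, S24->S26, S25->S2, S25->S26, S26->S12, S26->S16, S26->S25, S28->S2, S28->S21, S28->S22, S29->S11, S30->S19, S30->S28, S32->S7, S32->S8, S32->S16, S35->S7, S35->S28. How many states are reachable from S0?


BFS from S0:
  layer 0: {S0}
  layer 1: {S10, S23, S28}
  layer 2: {S2, S3, S21, S22, S33}
  layer 3: {S4, S19, S20, S27, S29, S31}
  layer 4: {S5, S11}
  layer 5: {S9, S14, S16}
  layer 6: {S30, S35}
  layer 7: {S7}
  layer 8: {S25}
  layer 9: {S26}
  layer 10: {S12}
  layer 11: {S6, S17}
Reachable set: {S0, S2, S3, S4, S5, S6, S7, S9, S10, S11, S12, S14, S16, S17, S19, S20, S21, S22, S23, S25, S26, S27, S28, S29, S30, S31, S33, S35}
Count = 28

28


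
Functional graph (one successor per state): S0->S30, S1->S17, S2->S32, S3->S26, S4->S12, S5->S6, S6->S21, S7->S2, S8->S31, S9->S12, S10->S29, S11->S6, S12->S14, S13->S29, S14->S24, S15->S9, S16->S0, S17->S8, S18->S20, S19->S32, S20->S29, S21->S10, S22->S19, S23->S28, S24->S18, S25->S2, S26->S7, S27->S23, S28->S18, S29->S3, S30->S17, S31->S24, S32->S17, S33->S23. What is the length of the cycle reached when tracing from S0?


Trace from S0 until a state repeats:
  S0 -> S30 -> S17 -> S8 -> S31 -> S24 -> S18 -> S20 -> S29 -> S3 -> S26 -> S7 -> S2 -> S32 -> S17
S17 first seen at step 2, revisited at step 14.
Cycle length = 14 - 2 = 12

12


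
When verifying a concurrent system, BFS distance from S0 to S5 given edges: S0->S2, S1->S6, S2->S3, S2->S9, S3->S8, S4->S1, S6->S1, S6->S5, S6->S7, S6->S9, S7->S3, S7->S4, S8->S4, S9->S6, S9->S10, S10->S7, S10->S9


BFS layer-by-layer from S0:
  dist 0: {S0}
  dist 1: {S2}
  dist 2: {S3, S9}
  dist 3: {S6, S8, S10}
  dist 4: {S1, S4, S5, S7}
  -> S5 reached at distance 4
Shortest path length = 4

4


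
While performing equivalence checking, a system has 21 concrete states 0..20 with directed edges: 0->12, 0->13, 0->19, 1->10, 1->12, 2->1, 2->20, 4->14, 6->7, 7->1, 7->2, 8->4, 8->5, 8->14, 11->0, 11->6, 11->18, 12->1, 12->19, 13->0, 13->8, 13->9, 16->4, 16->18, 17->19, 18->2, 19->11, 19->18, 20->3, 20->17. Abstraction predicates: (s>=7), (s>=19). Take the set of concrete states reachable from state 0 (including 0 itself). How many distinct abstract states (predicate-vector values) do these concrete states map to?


BFS from 0:
Concrete reachable: {0, 1, 2, 3, 4, 5, 6, 7, 8, 9, 10, 11, 12, 13, 14, 17, 18, 19, 20}
Abstract via predicates (s>=7), (s>=19):
  (0,0) <- {0, 1, 2, 3, 4, 5, 6}
  (1,0) <- {7, 8, 9, 10, 11, 12, 13, 14, 17, 18}
  (1,1) <- {19, 20}
Distinct abstract states = 3

3


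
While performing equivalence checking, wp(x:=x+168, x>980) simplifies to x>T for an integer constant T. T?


Formula: wp(x:=E, P) = P[E/x] (substitute E for x in postcondition)
Step 1: Postcondition: x>980
Step 2: Substitute x+168 for x: x+168>980
Step 3: Solve for x: x > 980-168 = 812

812


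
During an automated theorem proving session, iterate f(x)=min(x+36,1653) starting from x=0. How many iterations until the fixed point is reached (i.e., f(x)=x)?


Step 1: x=0, cap=1653, increment=36
Step 2: x grows by 36 each step until capped at 1653; fixed point is x=1653
Step 3: iterations = ceil(1653/36) = 46

46


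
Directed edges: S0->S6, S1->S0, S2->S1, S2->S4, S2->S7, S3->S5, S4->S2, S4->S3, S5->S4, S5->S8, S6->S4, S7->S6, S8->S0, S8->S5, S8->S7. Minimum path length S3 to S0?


BFS layer-by-layer from S3:
  dist 0: {S3}
  dist 1: {S5}
  dist 2: {S4, S8}
  dist 3: {S0, S2, S7}
  -> S0 reached at distance 3
Shortest path length = 3

3


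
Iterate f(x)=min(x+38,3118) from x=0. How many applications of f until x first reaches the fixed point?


Step 1: x=0, cap=3118, increment=38
Step 2: x grows by 38 each step until capped at 3118; fixed point is x=3118
Step 3: iterations = ceil(3118/38) = 83

83


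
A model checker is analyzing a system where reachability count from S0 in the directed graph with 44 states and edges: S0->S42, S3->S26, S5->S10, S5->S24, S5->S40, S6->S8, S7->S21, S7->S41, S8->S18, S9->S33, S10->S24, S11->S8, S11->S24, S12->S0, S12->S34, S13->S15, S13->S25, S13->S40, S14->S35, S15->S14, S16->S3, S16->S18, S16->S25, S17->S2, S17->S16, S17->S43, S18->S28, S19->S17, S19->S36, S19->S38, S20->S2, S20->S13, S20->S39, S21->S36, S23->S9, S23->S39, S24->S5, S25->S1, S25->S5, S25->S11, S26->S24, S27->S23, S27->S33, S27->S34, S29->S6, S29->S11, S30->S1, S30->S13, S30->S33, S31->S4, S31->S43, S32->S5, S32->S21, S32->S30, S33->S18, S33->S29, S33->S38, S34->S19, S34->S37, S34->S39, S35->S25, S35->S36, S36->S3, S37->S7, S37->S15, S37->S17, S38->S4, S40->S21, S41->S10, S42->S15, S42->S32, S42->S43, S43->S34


BFS from S0:
  layer 0: {S0}
  layer 1: {S42}
  layer 2: {S15, S32, S43}
  layer 3: {S5, S14, S21, S30, S34}
  layer 4: {S1, S10, S13, S19, S24, S33, S35, S36, S37, S39, S40}
  layer 5: {S3, S7, S17, S18, S25, S29, S38}
  layer 6: {S2, S4, S6, S11, S16, S26, S28, S41}
  layer 7: {S8}
Reachable set: {S0, S1, S2, S3, S4, S5, S6, S7, S8, S10, S11, S13, S14, S15, S16, S17, S18, S19, S21, S24, S25, S26, S28, S29, S30, S32, S33, S34, S35, S36, S37, S38, S39, S40, S41, S42, S43}
Count = 37

37


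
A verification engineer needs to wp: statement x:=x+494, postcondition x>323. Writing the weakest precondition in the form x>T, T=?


Formula: wp(x:=E, P) = P[E/x] (substitute E for x in postcondition)
Step 1: Postcondition: x>323
Step 2: Substitute x+494 for x: x+494>323
Step 3: Solve for x: x > 323-494 = -171

-171


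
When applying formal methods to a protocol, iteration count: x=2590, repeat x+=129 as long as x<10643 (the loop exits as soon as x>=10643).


Step 1: x goes from 2590 toward 10643 by 129; the body runs while x<10643, so iterations = ceil((bound-start)/step)
Step 2: Distance=8053
Step 3: ceil(8053/129)=63

63


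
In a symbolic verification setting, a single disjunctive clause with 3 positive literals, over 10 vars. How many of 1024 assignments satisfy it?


Step 1: Total=2^10=1024
Step 2: Unsat when all 3 false: 2^7=128
Step 3: Sat=1024-128=896

896


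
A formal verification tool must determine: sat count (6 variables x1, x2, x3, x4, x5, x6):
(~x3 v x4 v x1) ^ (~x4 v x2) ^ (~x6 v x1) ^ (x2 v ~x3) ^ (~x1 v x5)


CNF with 5 clauses over 6 vars (64 assignments).
An assignment satisfies CNF iff every clause has >=1 true literal.
Check each row (bits = x1,x2,x3,x4,x5,x6; clause T/F shown):
  row 0 [000000]: clauses=TTTTT -> 1
  row 1 [000001]: clauses=TTFTT -> 0
  row 2 [000010]: clauses=TTTTT -> 1
  row 3 [000011]: clauses=TTFTT -> 0
  row 4 [000100]: clauses=TFTTT -> 0
  (every remaining row is evaluated the same way; all 64 results are listed next)
Full result column, 8 rows per line (x1,x2,x3 fixed per line; x4,x5,x6 runs 000..111 left to right):
  rows 0-7 [x1,x2,x3=000]: 10100000  (ones: 2)
  rows 8-15 [x1,x2,x3=001]: 00000000  (ones: 0)
  rows 16-23 [x1,x2,x3=010]: 10101010  (ones: 4)
  rows 24-31 [x1,x2,x3=011]: 00001010  (ones: 2)
  rows 32-39 [x1,x2,x3=100]: 00110000  (ones: 2)
  rows 40-47 [x1,x2,x3=101]: 00000000  (ones: 0)
  rows 48-55 [x1,x2,x3=110]: 00110011  (ones: 4)
  rows 56-63 [x1,x2,x3=111]: 00110011  (ones: 4)
Satisfying assignments = 2+0+4+2+2+0+4+4 = 18

18


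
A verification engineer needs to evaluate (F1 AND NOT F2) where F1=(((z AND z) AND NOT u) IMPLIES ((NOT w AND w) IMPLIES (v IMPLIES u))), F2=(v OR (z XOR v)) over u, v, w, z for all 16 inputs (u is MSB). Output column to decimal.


F1 = (((z AND z) AND NOT u) IMPLIES ((NOT w AND w) IMPLIES (v IMPLIES u)))
F2 = (v OR (z XOR v))
Counterexample to F1=>F2 is where F1=1 and F2=0.
Evaluate each row (bits = u,v,w,z, MSB first):
  row 0 [0000]: F1=1 F2=0 -> F1&~F2 -> 1
  row 1 [0001]: F1=1 F2=1 -> F1&~F2 -> 0
  row 2 [0010]: F1=1 F2=0 -> F1&~F2 -> 1
  row 3 [0011]: F1=1 F2=1 -> F1&~F2 -> 0
  row 4 [0100]: F1=1 F2=1 -> F1&~F2 -> 0
  row 5 [0101]: F1=1 F2=1 -> F1&~F2 -> 0
  row 6 [0110]: F1=1 F2=1 -> F1&~F2 -> 0
  row 7 [0111]: F1=1 F2=1 -> F1&~F2 -> 0
  row 8 [1000]: F1=1 F2=0 -> F1&~F2 -> 1
  row 9 [1001]: F1=1 F2=1 -> F1&~F2 -> 0
  row 10 [1010]: F1=1 F2=0 -> F1&~F2 -> 1
  row 11 [1011]: F1=1 F2=1 -> F1&~F2 -> 0
  row 12 [1100]: F1=1 F2=1 -> F1&~F2 -> 0
  row 13 [1101]: F1=1 F2=1 -> F1&~F2 -> 0
  row 14 [1110]: F1=1 F2=1 -> F1&~F2 -> 0
  row 15 [1111]: F1=1 F2=1 -> F1&~F2 -> 0
Full result column, 4 rows per line (u,v fixed per line; w,z runs 00..11 left to right):
  rows 0-3 [u,v=00]: 1010  = hex A
  rows 4-7 [u,v=01]: 0000  = hex 0
  rows 8-11 [u,v=10]: 1010  = hex A
  rows 12-15 [u,v=11]: 0000  = hex 0
Counterexample vector (row 0 .. row 15) = 1010000010100000
Output column grouped in 4s = 1010 0000 1010 0000 = 0xA0A0
Convert to decimal digit by digit (value = value*16 + digit):
  A -> 10
  10*16 + 0 = 160
  160*16 + 10 (A) = 2570
  2570*16 + 0 = 41120
Decimal = 41120

41120


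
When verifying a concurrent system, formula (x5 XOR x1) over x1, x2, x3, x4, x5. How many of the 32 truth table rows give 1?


Formula: (x5 XOR x1) over 5 vars (32 rows)
Evaluate each row (x1, x2, x3, x4, x5 as bits, MSB first):
  row 0 [00000]: (0 XOR 0) -> 0
  row 1 [00001]: (1 XOR 0) -> 1
  row 2 [00010]: (0 XOR 0) -> 0
  row 3 [00011]: (1 XOR 0) -> 1
  row 4 [00100]: (0 XOR 0) -> 0
  row 5 [00101]: (1 XOR 0) -> 1
  row 6 [00110]: (0 XOR 0) -> 0
  row 7 [00111]: (1 XOR 0) -> 1
  row 8 [01000]: (0 XOR 0) -> 0
  row 9 [01001]: (1 XOR 0) -> 1
  row 10 [01010]: (0 XOR 0) -> 0
  row 11 [01011]: (1 XOR 0) -> 1
  row 12 [01100]: (0 XOR 0) -> 0
  row 13 [01101]: (1 XOR 0) -> 1
  row 14 [01110]: (0 XOR 0) -> 0
  row 15 [01111]: (1 XOR 0) -> 1
  row 16 [10000]: (0 XOR 1) -> 1
  row 17 [10001]: (1 XOR 1) -> 0
  row 18 [10010]: (0 XOR 1) -> 1
  row 19 [10011]: (1 XOR 1) -> 0
  row 20 [10100]: (0 XOR 1) -> 1
  row 21 [10101]: (1 XOR 1) -> 0
  row 22 [10110]: (0 XOR 1) -> 1
  row 23 [10111]: (1 XOR 1) -> 0
  row 24 [11000]: (0 XOR 1) -> 1
  row 25 [11001]: (1 XOR 1) -> 0
  row 26 [11010]: (0 XOR 1) -> 1
  row 27 [11011]: (1 XOR 1) -> 0
  row 28 [11100]: (0 XOR 1) -> 1
  row 29 [11101]: (1 XOR 1) -> 0
  row 30 [11110]: (0 XOR 1) -> 1
  row 31 [11111]: (1 XOR 1) -> 0
Full result column, 8 rows per line (x1,x2 fixed per line; x3,x4,x5 runs 000..111 left to right):
  rows 0-7 [x1,x2=00]: 01010101  (ones: 4)
  rows 8-15 [x1,x2=01]: 01010101  (ones: 4)
  rows 16-23 [x1,x2=10]: 10101010  (ones: 4)
  rows 24-31 [x1,x2=11]: 10101010  (ones: 4)
Count of 1-rows = 4+4+4+4 = 16

16


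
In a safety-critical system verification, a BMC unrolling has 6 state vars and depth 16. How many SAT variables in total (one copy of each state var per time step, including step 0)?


BMC unrolls to depth k, creating one copy of each state var for steps 0..k.
Step count = 16 + 1 = 17 (steps 0 through 16)
Vars per step = 6
Total = 6 * 17 = 102

102


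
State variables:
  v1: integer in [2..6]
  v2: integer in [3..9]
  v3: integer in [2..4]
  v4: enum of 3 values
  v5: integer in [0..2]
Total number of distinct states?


State space = product of domain sizes of all variables.
Domain sizes:
  v1 (integer in [2..6]): 5
  v2 (integer in [3..9]): 7
  v3 (integer in [2..4]): 3
  v4 (enum of 3 values): 3
  v5 (integer in [0..2]): 3
Product = 5 * 7 * 3 * 3 * 3 = 945

945


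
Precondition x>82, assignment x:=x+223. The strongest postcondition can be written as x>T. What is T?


Formula: sp(P, x:=E) = exists old_x. (x = E[old_x/x]) AND P[old_x/x] (old_x is the value of x before the assignment; eliminate old_x by solving x = E[old_x/x] for old_x)
Step 1: Precondition P: x>82, i.e. old_x > 82
Step 2: Assignment gives x = old_x + 223, so old_x = x - 223
Step 3: Substitute into P: x - 223 > 82
Step 4: Simplify: x > 82+223 = 305

305


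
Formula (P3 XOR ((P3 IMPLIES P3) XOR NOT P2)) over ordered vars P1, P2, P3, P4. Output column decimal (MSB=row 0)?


Formula: (P3 XOR ((P3 IMPLIES P3) XOR NOT P2)) over P1, P2, P3, P4 (16 rows)
Evaluate each row (bits = P1,P2,P3,P4, MSB first):
  row 0 [0000]: (0 XOR ((0 IMPLIES 0) XOR NOT 0)) -> 0
  row 1 [0001]: (0 XOR ((0 IMPLIES 0) XOR NOT 0)) -> 0
  row 2 [0010]: (1 XOR ((1 IMPLIES 1) XOR NOT 0)) -> 1
  row 3 [0011]: (1 XOR ((1 IMPLIES 1) XOR NOT 0)) -> 1
  row 4 [0100]: (0 XOR ((0 IMPLIES 0) XOR NOT 1)) -> 1
  row 5 [0101]: (0 XOR ((0 IMPLIES 0) XOR NOT 1)) -> 1
  row 6 [0110]: (1 XOR ((1 IMPLIES 1) XOR NOT 1)) -> 0
  row 7 [0111]: (1 XOR ((1 IMPLIES 1) XOR NOT 1)) -> 0
  row 8 [1000]: (0 XOR ((0 IMPLIES 0) XOR NOT 0)) -> 0
  row 9 [1001]: (0 XOR ((0 IMPLIES 0) XOR NOT 0)) -> 0
  row 10 [1010]: (1 XOR ((1 IMPLIES 1) XOR NOT 0)) -> 1
  row 11 [1011]: (1 XOR ((1 IMPLIES 1) XOR NOT 0)) -> 1
  row 12 [1100]: (0 XOR ((0 IMPLIES 0) XOR NOT 1)) -> 1
  row 13 [1101]: (0 XOR ((0 IMPLIES 0) XOR NOT 1)) -> 1
  row 14 [1110]: (1 XOR ((1 IMPLIES 1) XOR NOT 1)) -> 0
  row 15 [1111]: (1 XOR ((1 IMPLIES 1) XOR NOT 1)) -> 0
Full result column, 4 rows per line (P1,P2 fixed per line; P3,P4 runs 00..11 left to right):
  rows 0-3 [P1,P2=00]: 0011  = hex 3
  rows 4-7 [P1,P2=01]: 1100  = hex C
  rows 8-11 [P1,P2=10]: 0011  = hex 3
  rows 12-15 [P1,P2=11]: 1100  = hex C
Output column (row 0 .. row 15) = 0011110000111100
Output column grouped in 4s = 0011 1100 0011 1100 = 0x3C3C
Convert to decimal digit by digit (value = value*16 + digit):
  3 -> 3
  3*16 + 12 (C) = 60
  60*16 + 3 = 963
  963*16 + 12 (C) = 15420
Decimal = 15420

15420


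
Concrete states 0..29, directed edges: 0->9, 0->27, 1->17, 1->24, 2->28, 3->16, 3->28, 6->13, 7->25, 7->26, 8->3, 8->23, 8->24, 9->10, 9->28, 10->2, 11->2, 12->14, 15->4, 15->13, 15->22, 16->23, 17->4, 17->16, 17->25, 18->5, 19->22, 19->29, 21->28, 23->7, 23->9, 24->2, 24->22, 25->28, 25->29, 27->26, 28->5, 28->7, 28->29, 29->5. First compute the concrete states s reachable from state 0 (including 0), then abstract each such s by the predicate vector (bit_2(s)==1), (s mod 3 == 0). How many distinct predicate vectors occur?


BFS from 0:
Concrete reachable: {0, 2, 5, 7, 9, 10, 25, 26, 27, 28, 29}
Abstract via predicates (bit_2(s)==1), (s mod 3 == 0):
  (0,0) <- {2, 10, 25, 26}
  (0,1) <- {0, 9, 27}
  (1,0) <- {5, 7, 28, 29}
Distinct abstract states = 3

3


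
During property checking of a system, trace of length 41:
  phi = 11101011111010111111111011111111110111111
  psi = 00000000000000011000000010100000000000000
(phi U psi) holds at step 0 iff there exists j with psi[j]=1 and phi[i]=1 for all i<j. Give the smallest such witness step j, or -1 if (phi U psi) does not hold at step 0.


(phi U psi) at 0: need smallest j with psi[j]=1 and phi[i]=1 for all i in [0,j).
Scan from step 0:
  step 0: phi=1, psi=0 -> continue
  step 1: phi=1, psi=0 -> continue
  step 2: phi=1, psi=0 -> continue
  step 3: phi=0 -> phi-prefix broken from here
  step 15: psi=1 but phi already failed -> not a witness
  step 16: psi=1 but phi already failed -> not a witness
  step 24: psi=1 but phi already failed -> not a witness
  step 26: psi=1 but phi already failed -> not a witness
  end of trace: no witness -> -1
Witness step = -1

-1


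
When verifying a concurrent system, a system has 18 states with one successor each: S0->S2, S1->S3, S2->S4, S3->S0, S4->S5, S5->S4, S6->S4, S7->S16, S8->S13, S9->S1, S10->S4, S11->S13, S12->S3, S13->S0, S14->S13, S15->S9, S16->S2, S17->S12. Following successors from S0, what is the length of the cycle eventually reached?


Trace from S0 until a state repeats:
  S0 -> S2 -> S4 -> S5 -> S4
S4 first seen at step 2, revisited at step 4.
Cycle length = 4 - 2 = 2

2


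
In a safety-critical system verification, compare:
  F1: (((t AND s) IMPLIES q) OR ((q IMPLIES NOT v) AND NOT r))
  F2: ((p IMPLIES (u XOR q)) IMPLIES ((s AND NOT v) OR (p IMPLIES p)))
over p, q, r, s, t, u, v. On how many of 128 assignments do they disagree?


F1 = (((t AND s) IMPLIES q) OR ((q IMPLIES NOT v) AND NOT r))
F2 = ((p IMPLIES (u XOR q)) IMPLIES ((s AND NOT v) OR (p IMPLIES p)))
Evaluate both on each of 128 rows (bits = p,q,r,s,t,u,v):
  row 0 [0000000]: F1=1 F2=1 -> 0
  row 1 [0000001]: F1=1 F2=1 -> 0
  row 2 [0000010]: F1=1 F2=1 -> 0
  row 3 [0000011]: F1=1 F2=1 -> 0
  row 4 [0000100]: F1=1 F2=1 -> 0
  (every remaining row is evaluated the same way; all 128 results are listed next)
Full result column, 8 rows per line (p,q,r,s fixed per line; t,u,v runs 000..111 left to right):
  rows 0-7 [p,q,r,s=0000]: 00000000  (ones: 0)
  rows 8-15 [p,q,r,s=0001]: 00000000  (ones: 0)
  rows 16-23 [p,q,r,s=0010]: 00000000  (ones: 0)
  rows 24-31 [p,q,r,s=0011]: 00001111  (ones: 4)
  rows 32-39 [p,q,r,s=0100]: 00000000  (ones: 0)
  rows 40-47 [p,q,r,s=0101]: 00000000  (ones: 0)
  rows 48-55 [p,q,r,s=0110]: 00000000  (ones: 0)
  rows 56-63 [p,q,r,s=0111]: 00000000  (ones: 0)
  rows 64-71 [p,q,r,s=1000]: 00000000  (ones: 0)
  rows 72-79 [p,q,r,s=1001]: 00000000  (ones: 0)
  rows 80-87 [p,q,r,s=1010]: 00000000  (ones: 0)
  rows 88-95 [p,q,r,s=1011]: 00001111  (ones: 4)
  rows 96-103 [p,q,r,s=1100]: 00000000  (ones: 0)
  rows 104-111 [p,q,r,s=1101]: 00000000  (ones: 0)
  rows 112-119 [p,q,r,s=1110]: 00000000  (ones: 0)
  rows 120-127 [p,q,r,s=1111]: 00000000  (ones: 0)
Disagreements = 0+0+0+4+0+0+0+0+0+0+0+4+0+0+0+0 = 8

8


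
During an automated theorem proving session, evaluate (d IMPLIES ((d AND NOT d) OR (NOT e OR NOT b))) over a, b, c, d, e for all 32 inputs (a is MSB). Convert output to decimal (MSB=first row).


Formula: (d IMPLIES ((d AND NOT d) OR (NOT e OR NOT b))) over a, b, c, d, e (32 rows)
Evaluate each row (bits = a,b,c,d,e, MSB first):
  row 0 [00000]: (0 IMPLIES ((0 AND NOT 0) OR (NOT 0 OR NOT 0))) -> 1
  row 1 [00001]: (0 IMPLIES ((0 AND NOT 0) OR (NOT 1 OR NOT 0))) -> 1
  row 2 [00010]: (1 IMPLIES ((1 AND NOT 1) OR (NOT 0 OR NOT 0))) -> 1
  row 3 [00011]: (1 IMPLIES ((1 AND NOT 1) OR (NOT 1 OR NOT 0))) -> 1
  row 4 [00100]: (0 IMPLIES ((0 AND NOT 0) OR (NOT 0 OR NOT 0))) -> 1
  row 5 [00101]: (0 IMPLIES ((0 AND NOT 0) OR (NOT 1 OR NOT 0))) -> 1
  row 6 [00110]: (1 IMPLIES ((1 AND NOT 1) OR (NOT 0 OR NOT 0))) -> 1
  row 7 [00111]: (1 IMPLIES ((1 AND NOT 1) OR (NOT 1 OR NOT 0))) -> 1
  row 8 [01000]: (0 IMPLIES ((0 AND NOT 0) OR (NOT 0 OR NOT 1))) -> 1
  row 9 [01001]: (0 IMPLIES ((0 AND NOT 0) OR (NOT 1 OR NOT 1))) -> 1
  row 10 [01010]: (1 IMPLIES ((1 AND NOT 1) OR (NOT 0 OR NOT 1))) -> 1
  row 11 [01011]: (1 IMPLIES ((1 AND NOT 1) OR (NOT 1 OR NOT 1))) -> 0
  row 12 [01100]: (0 IMPLIES ((0 AND NOT 0) OR (NOT 0 OR NOT 1))) -> 1
  row 13 [01101]: (0 IMPLIES ((0 AND NOT 0) OR (NOT 1 OR NOT 1))) -> 1
  row 14 [01110]: (1 IMPLIES ((1 AND NOT 1) OR (NOT 0 OR NOT 1))) -> 1
  row 15 [01111]: (1 IMPLIES ((1 AND NOT 1) OR (NOT 1 OR NOT 1))) -> 0
  row 16 [10000]: (0 IMPLIES ((0 AND NOT 0) OR (NOT 0 OR NOT 0))) -> 1
  row 17 [10001]: (0 IMPLIES ((0 AND NOT 0) OR (NOT 1 OR NOT 0))) -> 1
  row 18 [10010]: (1 IMPLIES ((1 AND NOT 1) OR (NOT 0 OR NOT 0))) -> 1
  row 19 [10011]: (1 IMPLIES ((1 AND NOT 1) OR (NOT 1 OR NOT 0))) -> 1
  row 20 [10100]: (0 IMPLIES ((0 AND NOT 0) OR (NOT 0 OR NOT 0))) -> 1
  row 21 [10101]: (0 IMPLIES ((0 AND NOT 0) OR (NOT 1 OR NOT 0))) -> 1
  row 22 [10110]: (1 IMPLIES ((1 AND NOT 1) OR (NOT 0 OR NOT 0))) -> 1
  row 23 [10111]: (1 IMPLIES ((1 AND NOT 1) OR (NOT 1 OR NOT 0))) -> 1
  row 24 [11000]: (0 IMPLIES ((0 AND NOT 0) OR (NOT 0 OR NOT 1))) -> 1
  row 25 [11001]: (0 IMPLIES ((0 AND NOT 0) OR (NOT 1 OR NOT 1))) -> 1
  row 26 [11010]: (1 IMPLIES ((1 AND NOT 1) OR (NOT 0 OR NOT 1))) -> 1
  row 27 [11011]: (1 IMPLIES ((1 AND NOT 1) OR (NOT 1 OR NOT 1))) -> 0
  row 28 [11100]: (0 IMPLIES ((0 AND NOT 0) OR (NOT 0 OR NOT 1))) -> 1
  row 29 [11101]: (0 IMPLIES ((0 AND NOT 0) OR (NOT 1 OR NOT 1))) -> 1
  row 30 [11110]: (1 IMPLIES ((1 AND NOT 1) OR (NOT 0 OR NOT 1))) -> 1
  row 31 [11111]: (1 IMPLIES ((1 AND NOT 1) OR (NOT 1 OR NOT 1))) -> 0
Full result column, 4 rows per line (a,b,c fixed per line; d,e runs 00..11 left to right):
  rows 0-3 [a,b,c=000]: 1111  = hex F
  rows 4-7 [a,b,c=001]: 1111  = hex F
  rows 8-11 [a,b,c=010]: 1110  = hex E
  rows 12-15 [a,b,c=011]: 1110  = hex E
  rows 16-19 [a,b,c=100]: 1111  = hex F
  rows 20-23 [a,b,c=101]: 1111  = hex F
  rows 24-27 [a,b,c=110]: 1110  = hex E
  rows 28-31 [a,b,c=111]: 1110  = hex E
Output column (row 0 .. row 31) = 11111111111011101111111111101110
Output column grouped in 4s = 1111 1111 1110 1110 1111 1111 1110 1110 = 0xFFEEFFEE
Convert to decimal digit by digit (value = value*16 + digit):
  F -> 15
  15*16 + 15 (F) = 255
  255*16 + 14 (E) = 4094
  4094*16 + 14 (E) = 65518
  65518*16 + 15 (F) = 1048303
  1048303*16 + 15 (F) = 16772863
  16772863*16 + 14 (E) = 268365822
  268365822*16 + 14 (E) = 4293853166
Decimal = 4293853166

4293853166


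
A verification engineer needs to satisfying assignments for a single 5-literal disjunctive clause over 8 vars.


Step 1: Total=2^8=256
Step 2: Unsat when all 5 false: 2^3=8
Step 3: Sat=256-8=248

248


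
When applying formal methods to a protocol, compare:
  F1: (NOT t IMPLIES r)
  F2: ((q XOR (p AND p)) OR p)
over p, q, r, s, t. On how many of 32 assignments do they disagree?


F1 = (NOT t IMPLIES r)
F2 = ((q XOR (p AND p)) OR p)
Evaluate both on each of 32 rows (bits = p,q,r,s,t):
  row 0 [00000]: F1=0 F2=0 -> 0
  row 1 [00001]: F1=1 F2=0 (differ) -> 1
  row 2 [00010]: F1=0 F2=0 -> 0
  row 3 [00011]: F1=1 F2=0 (differ) -> 1
  row 4 [00100]: F1=1 F2=0 (differ) -> 1
  row 5 [00101]: F1=1 F2=0 (differ) -> 1
  row 6 [00110]: F1=1 F2=0 (differ) -> 1
  row 7 [00111]: F1=1 F2=0 (differ) -> 1
  row 8 [01000]: F1=0 F2=1 (differ) -> 1
  row 9 [01001]: F1=1 F2=1 -> 0
  row 10 [01010]: F1=0 F2=1 (differ) -> 1
  row 11 [01011]: F1=1 F2=1 -> 0
  row 12 [01100]: F1=1 F2=1 -> 0
  row 13 [01101]: F1=1 F2=1 -> 0
  row 14 [01110]: F1=1 F2=1 -> 0
  row 15 [01111]: F1=1 F2=1 -> 0
  row 16 [10000]: F1=0 F2=1 (differ) -> 1
  row 17 [10001]: F1=1 F2=1 -> 0
  row 18 [10010]: F1=0 F2=1 (differ) -> 1
  row 19 [10011]: F1=1 F2=1 -> 0
  row 20 [10100]: F1=1 F2=1 -> 0
  row 21 [10101]: F1=1 F2=1 -> 0
  row 22 [10110]: F1=1 F2=1 -> 0
  row 23 [10111]: F1=1 F2=1 -> 0
  row 24 [11000]: F1=0 F2=1 (differ) -> 1
  row 25 [11001]: F1=1 F2=1 -> 0
  row 26 [11010]: F1=0 F2=1 (differ) -> 1
  row 27 [11011]: F1=1 F2=1 -> 0
  row 28 [11100]: F1=1 F2=1 -> 0
  row 29 [11101]: F1=1 F2=1 -> 0
  row 30 [11110]: F1=1 F2=1 -> 0
  row 31 [11111]: F1=1 F2=1 -> 0
Full result column, 8 rows per line (p,q fixed per line; r,s,t runs 000..111 left to right):
  rows 0-7 [p,q=00]: 01011111  (ones: 6)
  rows 8-15 [p,q=01]: 10100000  (ones: 2)
  rows 16-23 [p,q=10]: 10100000  (ones: 2)
  rows 24-31 [p,q=11]: 10100000  (ones: 2)
Disagreements = 6+2+2+2 = 12

12
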